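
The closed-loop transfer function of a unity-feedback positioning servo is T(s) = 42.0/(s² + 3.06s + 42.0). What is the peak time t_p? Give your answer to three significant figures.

t_p ≈ 0.499 s

Comparing the denominator to s² + 2ζω_n s + ω_n²: ω_n = √42.0 = 6.48 rad/s, and 2ζω_n = 3.06 so ζ = 3.06/(2·6.48) = 0.236.
ω_d = 6.48·√(1 − 0.236²) = 6.30 rad/s. Then t_p = π/ω_d = 0.499 s.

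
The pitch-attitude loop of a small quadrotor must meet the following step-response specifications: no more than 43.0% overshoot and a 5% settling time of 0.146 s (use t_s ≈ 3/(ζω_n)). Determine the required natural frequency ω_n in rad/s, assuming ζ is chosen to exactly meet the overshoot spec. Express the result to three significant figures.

Inverting the overshoot relation: ζ = |ln 0.430|/√(π² + ln²0.430) = 0.259.
Then ω_n = 3/(ζ t_s) = 3/(0.259 × 0.146) = 79.2 rad/s.

ω_n ≈ 79.2 rad/s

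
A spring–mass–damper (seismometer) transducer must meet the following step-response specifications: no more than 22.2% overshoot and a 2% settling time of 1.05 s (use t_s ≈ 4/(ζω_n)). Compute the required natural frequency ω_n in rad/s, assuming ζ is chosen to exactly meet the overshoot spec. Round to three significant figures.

Inverting the overshoot relation: ζ = |ln 0.222|/√(π² + ln²0.222) = 0.432.
From t_s ≈ 4/(ζω_n): ω_n = 4/(ζ·t_s) = 4/(0.432·1.05) = 8.82 rad/s.

ω_n ≈ 8.82 rad/s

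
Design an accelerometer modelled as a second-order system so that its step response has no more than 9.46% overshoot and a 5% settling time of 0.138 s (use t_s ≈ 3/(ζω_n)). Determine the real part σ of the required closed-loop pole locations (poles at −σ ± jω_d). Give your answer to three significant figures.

σ ≈ 21.7

The settling-time spec alone fixes σ = ζω_n = 3/t_s = 3/0.138 = 21.7.
(Overshoot then fixes ζ = 0.600 and hence ω_d = σ·√(1−ζ²)/ζ = 29.0 rad/s.)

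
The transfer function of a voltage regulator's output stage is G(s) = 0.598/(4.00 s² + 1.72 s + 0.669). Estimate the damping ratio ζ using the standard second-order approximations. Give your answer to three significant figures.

ζ ≈ 0.526

Dividing through by 4.00: denominator becomes s² + 0.4300 s + 0.1673.
So ω_n = √0.1673 = 0.409 rad/s and ζ = 0.4300/(2·0.409) = 0.526.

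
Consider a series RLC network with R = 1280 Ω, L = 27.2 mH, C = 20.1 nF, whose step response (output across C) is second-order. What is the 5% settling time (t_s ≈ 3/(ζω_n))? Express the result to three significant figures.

t_s ≈ 0.000128 s

For a series RLC circuit (capacitor voltage as output), ω_n = 1/√(LC) = 1/√(27.2 mH · 20.1 nF) = 42800 rad/s.
ζ = (R/2)·√(C/L) = (1280/2)·√(20.1 nF/27.2 mH) = 0.550.
t_s ≈ 3/(ζω_n) = 0.000128 s.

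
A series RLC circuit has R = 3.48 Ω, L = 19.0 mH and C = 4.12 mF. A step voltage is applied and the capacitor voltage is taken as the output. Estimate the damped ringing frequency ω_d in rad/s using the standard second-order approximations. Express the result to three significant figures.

For a series RLC circuit (capacitor voltage as output), ω_n = 1/√(LC) = 1/√(19.0 mH · 4.12 mF) = 113 rad/s.
ζ = (R/2)·√(C/L) = (3.48/2)·√(4.12 mF/19.0 mH) = 0.810.
ω_d = 113·√(1 − 0.810²) = 66.2 rad/s.

ω_d ≈ 66.2 rad/s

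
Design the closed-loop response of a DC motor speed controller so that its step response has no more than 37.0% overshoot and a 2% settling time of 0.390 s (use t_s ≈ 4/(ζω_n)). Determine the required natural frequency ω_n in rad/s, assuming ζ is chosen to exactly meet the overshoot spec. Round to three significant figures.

ω_n ≈ 34.0 rad/s

Inverting the overshoot relation: ζ = |ln 0.370|/√(π² + ln²0.370) = 0.302.
From t_s ≈ 4/(ζω_n): ω_n = 4/(ζ·t_s) = 4/(0.302·0.390) = 34.0 rad/s.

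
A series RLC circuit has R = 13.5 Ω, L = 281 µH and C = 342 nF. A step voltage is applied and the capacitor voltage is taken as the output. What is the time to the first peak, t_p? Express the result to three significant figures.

For a series RLC circuit (capacitor voltage as output), ω_n = 1/√(LC) = 1/√(281 µH · 342 nF) = 102000 rad/s.
ζ = (R/2)·√(C/L) = (13.5/2)·√(342 nF/281 µH) = 0.235.
ω_d = 102000·√(1 − 0.235²) = 99100 rad/s. t_p = π/ω_d = 0.0000317 s.

t_p ≈ 0.0000317 s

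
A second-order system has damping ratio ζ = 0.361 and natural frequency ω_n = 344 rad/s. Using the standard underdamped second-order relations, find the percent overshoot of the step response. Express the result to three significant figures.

%OS ≈ 29.6%

For an underdamped second-order system, %OS = 100·exp(−πζ/√(1−ζ²)).
πζ/√(1−ζ²) = π·0.361/√(1−0.130) = 1.216, so %OS = 100·e^(−1.216) = 29.6%.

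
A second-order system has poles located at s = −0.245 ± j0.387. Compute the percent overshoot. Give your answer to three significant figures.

%OS ≈ 13.7%

With σ = 0.245, ω_d = 0.387: ω_n = √(σ²+ω_d²) = 0.458 rad/s, ζ = σ/ω_n = 0.535.
Overshoot: exp(−π·0.535/√(1−0.535²)) = 0.137, i.e. 13.7%.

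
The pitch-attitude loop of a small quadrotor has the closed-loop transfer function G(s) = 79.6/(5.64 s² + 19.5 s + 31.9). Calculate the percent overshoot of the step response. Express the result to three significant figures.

Dividing through by 5.64: denominator becomes s² + 3.457 s + 5.656.
So ω_n = √5.656 = 2.38 rad/s and ζ = 3.457/(2·2.38) = 0.727.
%OS = 100 e^{−πζ/√(1−ζ²)} with ζ = 0.727 gives 3.60%.

%OS ≈ 3.60%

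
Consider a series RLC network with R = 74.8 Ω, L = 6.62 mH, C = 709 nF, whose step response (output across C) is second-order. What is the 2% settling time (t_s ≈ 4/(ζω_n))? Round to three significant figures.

t_s ≈ 0.000708 s

For a series RLC circuit (capacitor voltage as output), ω_n = 1/√(LC) = 1/√(6.62 mH · 709 nF) = 14600 rad/s.
ζ = (R/2)·√(C/L) = (74.8/2)·√(709 nF/6.62 mH) = 0.387.
t_s ≈ 4/(ζω_n) = 0.000708 s.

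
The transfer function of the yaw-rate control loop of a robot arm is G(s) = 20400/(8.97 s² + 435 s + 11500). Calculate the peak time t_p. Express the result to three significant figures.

t_p ≈ 0.119 s

Dividing through by 8.97: denominator becomes s² + 48.49 s + 1282.
So ω_n = √1282 = 35.8 rad/s and ζ = 48.49/(2·35.8) = 0.677.
ω_d = ω_n√(1−ζ²) = 26.3 rad/s. t_p = π/ω_d = 0.119 s.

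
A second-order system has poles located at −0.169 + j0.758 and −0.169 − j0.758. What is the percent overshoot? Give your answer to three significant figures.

%OS ≈ 49.6%

|pole| = ω_n = √(0.169² + 0.758²) = 0.777 rad/s; ζ = cos θ = σ/ω_n = 0.218.
%OS = 100·exp(−πζ/√(1−ζ²)) = 49.6%.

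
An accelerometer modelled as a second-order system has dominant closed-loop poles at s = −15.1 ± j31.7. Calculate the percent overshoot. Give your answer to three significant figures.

%OS ≈ 22.4%

The poles are at −σ ± jω_d with σ = 15.1 and ω_d = 31.7, so ω_n = √(σ²+ω_d²) = 35.1 rad/s and ζ = σ/ω_n = 0.430.
%OS = 100·exp(−πζ/√(1−ζ²)) = 22.4%.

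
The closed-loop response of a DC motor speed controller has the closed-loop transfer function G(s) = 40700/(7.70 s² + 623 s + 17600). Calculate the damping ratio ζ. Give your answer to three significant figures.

ζ ≈ 0.846

Dividing through by 7.70: denominator becomes s² + 80.91 s + 2286.
So ω_n = √2286 = 47.8 rad/s and ζ = 80.91/(2·47.8) = 0.846.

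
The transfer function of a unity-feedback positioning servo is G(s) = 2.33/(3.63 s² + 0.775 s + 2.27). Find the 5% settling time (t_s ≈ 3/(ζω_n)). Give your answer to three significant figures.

Dividing through by 3.63: denominator becomes s² + 0.2135 s + 0.6253.
So ω_n = √0.6253 = 0.791 rad/s and ζ = 0.2135/(2·0.791) = 0.135.
t_s ≈ 3/(ζω_n) = 28.1 s.

t_s ≈ 28.1 s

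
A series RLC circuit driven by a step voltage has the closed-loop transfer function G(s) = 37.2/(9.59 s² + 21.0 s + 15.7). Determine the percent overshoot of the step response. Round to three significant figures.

%OS ≈ 0.554%

Dividing through by 9.59: denominator becomes s² + 2.190 s + 1.637.
So ω_n = √1.637 = 1.28 rad/s and ζ = 2.190/(2·1.28) = 0.856.
%OS = 100·exp(−πζ/√(1−ζ²)) = 0.554%.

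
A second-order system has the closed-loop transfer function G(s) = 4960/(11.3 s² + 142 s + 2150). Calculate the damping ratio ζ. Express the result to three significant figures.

Dividing through by 11.3: denominator becomes s² + 12.57 s + 190.3.
So ω_n = √190.3 = 13.8 rad/s and ζ = 12.57/(2·13.8) = 0.456.

ζ ≈ 0.456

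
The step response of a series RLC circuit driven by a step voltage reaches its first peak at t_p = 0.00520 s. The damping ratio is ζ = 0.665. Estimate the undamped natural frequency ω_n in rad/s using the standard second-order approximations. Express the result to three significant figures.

Peak time t_p = π/ω_d, so ω_d = π/t_p = π/0.00520 = 604 rad/s.
ω_n = ω_d/√(1−ζ²) = 604/√0.558 = 809 rad/s.

ω_n ≈ 809 rad/s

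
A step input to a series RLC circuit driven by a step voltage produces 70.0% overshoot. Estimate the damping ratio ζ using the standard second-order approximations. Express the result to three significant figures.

ζ = −ln(OS)/√(π² + (ln OS)²). With OS = 0.700, ln OS = −0.3567 and ζ = 0.3567/3.162 = 0.113.

ζ ≈ 0.113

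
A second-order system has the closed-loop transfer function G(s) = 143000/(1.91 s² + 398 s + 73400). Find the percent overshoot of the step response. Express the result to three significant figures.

Dividing through by 1.91: denominator becomes s² + 208.4 s + 38430.
So ω_n = √38430 = 196 rad/s and ζ = 208.4/(2·196) = 0.531.
%OS = 100 e^{−πζ/√(1−ζ²)} with ζ = 0.531 gives 13.9%.

%OS ≈ 13.9%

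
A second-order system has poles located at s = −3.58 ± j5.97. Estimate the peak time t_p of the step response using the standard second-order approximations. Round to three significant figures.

t_p ≈ 0.526 s

t_p = π/ω_d with ω_d = 5.97 (the imaginary part), so t_p = 0.526 s.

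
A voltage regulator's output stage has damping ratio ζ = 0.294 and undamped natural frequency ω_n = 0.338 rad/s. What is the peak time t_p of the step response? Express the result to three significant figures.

t_p ≈ 9.72 s

The damped frequency is ω_d = ω_n√(1−ζ²) = 0.338·√(1−0.0864) = 0.323 rad/s.
Peak time t_p = π/ω_d = π/0.323 = 9.72 s.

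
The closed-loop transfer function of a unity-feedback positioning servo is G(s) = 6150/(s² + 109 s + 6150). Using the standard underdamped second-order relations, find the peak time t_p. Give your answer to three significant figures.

t_p ≈ 0.0557 s

Comparing the denominator to s² + 2ζω_n s + ω_n²: ω_n = √6150 = 78.4 rad/s, and 2ζω_n = 109 so ζ = 109/(2·78.4) = 0.695.
ω_d = ω_n√(1−ζ²) = 56.4 rad/s. Then t_p = π/ω_d = 0.0557 s.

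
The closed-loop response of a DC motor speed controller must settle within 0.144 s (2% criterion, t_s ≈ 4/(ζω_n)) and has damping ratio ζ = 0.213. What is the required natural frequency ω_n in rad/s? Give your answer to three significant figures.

Rearranging t_s ≈ 4/(ζω_n) gives ω_n = 4/(ζ·t_s) = 4/(0.213 × 0.144) = 130 rad/s.

ω_n ≈ 130 rad/s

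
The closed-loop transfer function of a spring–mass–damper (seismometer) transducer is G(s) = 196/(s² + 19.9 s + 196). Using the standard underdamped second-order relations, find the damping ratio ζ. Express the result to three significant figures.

ζ ≈ 0.711

Matching coefficients with s² + 2ζω_n s + ω_n² gives ω_n² = 196 ⇒ ω_n = 14.0 rad/s, and ζ = 19.9/(2ω_n) = 0.711.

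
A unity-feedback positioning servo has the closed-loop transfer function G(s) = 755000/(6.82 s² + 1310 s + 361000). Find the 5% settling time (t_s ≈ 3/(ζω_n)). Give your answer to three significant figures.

Dividing through by 6.82: denominator becomes s² + 192.1 s + 52930.
So ω_n = √52930 = 230 rad/s and ζ = 192.1/(2·230) = 0.417.
t_s ≈ 3/(ζω_n) = 0.0312 s.

t_s ≈ 0.0312 s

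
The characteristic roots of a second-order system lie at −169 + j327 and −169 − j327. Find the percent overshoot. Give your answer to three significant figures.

%OS ≈ 19.7%

With σ = 169, ω_d = 327: ω_n = √(σ²+ω_d²) = 368 rad/s, ζ = σ/ω_n = 0.459.
Overshoot: exp(−π·0.459/√(1−0.459²)) = 0.197, i.e. 19.7%.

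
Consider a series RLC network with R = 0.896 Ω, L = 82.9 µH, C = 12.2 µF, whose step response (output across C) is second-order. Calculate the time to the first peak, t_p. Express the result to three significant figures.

t_p ≈ 0.000101 s

For a series RLC circuit (capacitor voltage as output), ω_n = 1/√(LC) = 1/√(82.9 µH · 12.2 µF) = 31400 rad/s.
ζ = (R/2)·√(C/L) = (0.896/2)·√(12.2 µF/82.9 µH) = 0.172.
ω_d = ω_n√(1−ζ²) = 31000 rad/s. t_p = π/ω_d = 0.000101 s.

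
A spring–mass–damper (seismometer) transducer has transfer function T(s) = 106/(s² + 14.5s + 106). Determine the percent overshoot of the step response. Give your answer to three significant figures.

Matching coefficients with s² + 2ζω_n s + ω_n² gives ω_n² = 106 ⇒ ω_n = 10.3 rad/s, and ζ = 14.5/(2ω_n) = 0.704.
%OS = 100·exp(−πζ/√(1−ζ²)) = 4.43%.

%OS ≈ 4.43%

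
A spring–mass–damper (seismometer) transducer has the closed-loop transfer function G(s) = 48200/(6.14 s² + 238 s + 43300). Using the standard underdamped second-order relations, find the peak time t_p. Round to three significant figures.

t_p ≈ 0.0384 s

Dividing through by 6.14: denominator becomes s² + 38.76 s + 7052.
So ω_n = √7052 = 84.0 rad/s and ζ = 38.76/(2·84.0) = 0.231.
ω_d = ω_n√(1−ζ²) = 81.7 rad/s. t_p = π/ω_d = 0.0384 s.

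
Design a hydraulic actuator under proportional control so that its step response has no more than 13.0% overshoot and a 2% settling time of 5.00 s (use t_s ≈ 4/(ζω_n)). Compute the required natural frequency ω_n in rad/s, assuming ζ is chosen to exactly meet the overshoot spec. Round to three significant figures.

From %OS = 100·exp(−πζ/√(1−ζ²)), invert to get ζ = −ln(OS)/√(π² + ln²(OS)) with OS = 0.130.
−ln 0.130 = 2.040, so ζ = 2.040/√(π² + 4.163) = 0.545.
Then ω_n = 4/(ζ t_s) = 4/(0.545 × 5.00) = 1.47 rad/s.

ω_n ≈ 1.47 rad/s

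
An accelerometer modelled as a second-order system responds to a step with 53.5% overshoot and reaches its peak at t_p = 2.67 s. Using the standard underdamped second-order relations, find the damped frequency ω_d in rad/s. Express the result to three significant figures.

t_p = π/ω_d, so ω_d = π/2.67 = 1.18 rad/s.

ω_d ≈ 1.18 rad/s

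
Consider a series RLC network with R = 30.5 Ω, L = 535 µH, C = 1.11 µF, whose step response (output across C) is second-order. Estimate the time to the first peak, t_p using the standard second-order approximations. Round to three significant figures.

t_p ≈ 0.000106 s

For a series RLC circuit (capacitor voltage as output), ω_n = 1/√(LC) = 1/√(535 µH · 1.11 µF) = 41000 rad/s.
ζ = (R/2)·√(C/L) = (30.5/2)·√(1.11 µF/535 µH) = 0.695.
ω_d = ω_n√(1−ζ²) = 29500 rad/s. t_p = π/ω_d = 0.000106 s.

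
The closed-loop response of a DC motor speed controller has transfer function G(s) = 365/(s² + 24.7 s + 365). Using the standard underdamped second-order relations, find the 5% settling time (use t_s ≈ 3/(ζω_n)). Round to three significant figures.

Matching coefficients with s² + 2ζω_n s + ω_n² gives ω_n² = 365 ⇒ ω_n = 19.1 rad/s, and ζ = 24.7/(2ω_n) = 0.646.
t_s ≈ 3/(ζω_n) = 3/(0.646·19.1) = 0.243 s.

t_s ≈ 0.243 s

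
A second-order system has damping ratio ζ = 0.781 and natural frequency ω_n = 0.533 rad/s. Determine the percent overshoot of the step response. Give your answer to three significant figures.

For an underdamped second-order system, %OS = 100·exp(−πζ/√(1−ζ²)).
πζ/√(1−ζ²) = π·0.781/√(1−0.610) = 3.929, so %OS = 100·e^(−3.929) = 1.97%.

%OS ≈ 1.97%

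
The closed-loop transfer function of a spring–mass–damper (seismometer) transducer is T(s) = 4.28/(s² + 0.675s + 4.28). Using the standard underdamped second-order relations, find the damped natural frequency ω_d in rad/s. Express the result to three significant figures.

Comparing the denominator to s² + 2ζω_n s + ω_n²: ω_n = √4.28 = 2.07 rad/s, and 2ζω_n = 0.675 so ζ = 0.675/(2·2.07) = 0.163.
ω_d = ω_n√(1−ζ²) = 2.04 rad/s.

ω_d ≈ 2.04 rad/s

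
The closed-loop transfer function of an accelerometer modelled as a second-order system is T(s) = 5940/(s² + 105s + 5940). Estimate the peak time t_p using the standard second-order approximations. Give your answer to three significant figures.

ω_n = √5940 = 77.1 rad/s; ζ = 105/(2·77.1) = 0.681.
The damped frequency ω_d = ω_n√(1−ζ²) = 56.4 rad/s. Then t_p = π/ω_d = 0.0557 s.

t_p ≈ 0.0557 s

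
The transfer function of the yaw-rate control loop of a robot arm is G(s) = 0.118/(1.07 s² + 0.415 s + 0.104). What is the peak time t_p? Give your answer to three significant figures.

Dividing through by 1.07: denominator becomes s² + 0.3879 s + 0.09720.
So ω_n = √0.09720 = 0.312 rad/s and ζ = 0.3879/(2·0.312) = 0.622.
ω_d = ω_n√(1−ζ²) = 0.244 rad/s. t_p = π/ω_d = 12.9 s.

t_p ≈ 12.9 s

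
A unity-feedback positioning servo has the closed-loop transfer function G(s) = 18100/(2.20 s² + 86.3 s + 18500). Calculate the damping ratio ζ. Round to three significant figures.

Dividing through by 2.20: denominator becomes s² + 39.23 s + 8409.
So ω_n = √8409 = 91.7 rad/s and ζ = 39.23/(2·91.7) = 0.214.

ζ ≈ 0.214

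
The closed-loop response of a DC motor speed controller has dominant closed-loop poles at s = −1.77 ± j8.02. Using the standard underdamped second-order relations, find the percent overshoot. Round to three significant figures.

%OS ≈ 50.0%

With σ = 1.77, ω_d = 8.02: ω_n = √(σ²+ω_d²) = 8.21 rad/s, ζ = σ/ω_n = 0.216.
Overshoot: exp(−π·0.216/√(1−0.216²)) = 0.500, i.e. 50.0%.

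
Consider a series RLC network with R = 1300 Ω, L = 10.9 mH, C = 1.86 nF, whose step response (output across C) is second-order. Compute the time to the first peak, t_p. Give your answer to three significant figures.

t_p ≈ 0.0000147 s

For a series RLC circuit (capacitor voltage as output), ω_n = 1/√(LC) = 1/√(10.9 mH · 1.86 nF) = 222000 rad/s.
ζ = (R/2)·√(C/L) = (1300/2)·√(1.86 nF/10.9 mH) = 0.269.
ω_d = ω_n√(1−ζ²) = 214000 rad/s. t_p = π/ω_d = 0.0000147 s.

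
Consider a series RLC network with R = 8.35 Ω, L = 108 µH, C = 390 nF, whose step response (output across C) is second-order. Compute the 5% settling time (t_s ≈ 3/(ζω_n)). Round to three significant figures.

For a series RLC circuit (capacitor voltage as output), ω_n = 1/√(LC) = 1/√(108 µH · 390 nF) = 154000 rad/s.
ζ = (R/2)·√(C/L) = (8.35/2)·√(390 nF/108 µH) = 0.251.
t_s ≈ 3/(ζω_n) = 0.0000776 s.

t_s ≈ 0.0000776 s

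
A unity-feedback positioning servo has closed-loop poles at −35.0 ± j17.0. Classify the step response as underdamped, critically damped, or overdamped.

Since the poles form a complex-conjugate pair with nonzero imaginary part, the response is underdamped.

underdamped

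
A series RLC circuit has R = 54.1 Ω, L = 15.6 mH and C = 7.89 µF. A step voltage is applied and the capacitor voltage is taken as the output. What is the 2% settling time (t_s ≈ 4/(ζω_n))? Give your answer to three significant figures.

t_s ≈ 0.00231 s

For a series RLC circuit (capacitor voltage as output), ω_n = 1/√(LC) = 1/√(15.6 mH · 7.89 µF) = 2850 rad/s.
ζ = (R/2)·√(C/L) = (54.1/2)·√(7.89 µF/15.6 mH) = 0.608.
t_s ≈ 4/(ζω_n) = 0.00231 s.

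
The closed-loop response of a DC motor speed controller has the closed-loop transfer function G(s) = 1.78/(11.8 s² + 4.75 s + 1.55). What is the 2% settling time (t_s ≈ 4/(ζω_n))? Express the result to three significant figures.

t_s ≈ 19.9 s

Dividing through by 11.8: denominator becomes s² + 0.4025 s + 0.1314.
So ω_n = √0.1314 = 0.362 rad/s and ζ = 0.4025/(2·0.362) = 0.555.
t_s ≈ 4/(ζω_n) = 19.9 s.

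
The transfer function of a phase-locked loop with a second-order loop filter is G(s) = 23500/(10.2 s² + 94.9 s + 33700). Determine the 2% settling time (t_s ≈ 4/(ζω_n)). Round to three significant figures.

Dividing through by 10.2: denominator becomes s² + 9.304 s + 3304.
So ω_n = √3304 = 57.5 rad/s and ζ = 9.304/(2·57.5) = 0.0809.
t_s ≈ 4/(ζω_n) = 0.860 s.

t_s ≈ 0.860 s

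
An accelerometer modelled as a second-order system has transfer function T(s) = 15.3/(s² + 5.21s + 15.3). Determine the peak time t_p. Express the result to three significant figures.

ω_n = √15.3 = 3.91 rad/s; ζ = 5.21/(2·3.91) = 0.666.
ω_d = ω_n√(1−ζ²) = 2.92 rad/s. Then t_p = π/ω_d = 1.08 s.

t_p ≈ 1.08 s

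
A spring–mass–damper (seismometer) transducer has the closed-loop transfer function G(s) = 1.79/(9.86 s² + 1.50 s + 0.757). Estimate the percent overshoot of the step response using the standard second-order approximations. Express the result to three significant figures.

Dividing through by 9.86: denominator becomes s² + 0.1521 s + 0.07677.
So ω_n = √0.07677 = 0.277 rad/s and ζ = 0.1521/(2·0.277) = 0.275.
%OS = 100·exp(−πζ/√(1−ζ²)) = 40.8%.

%OS ≈ 40.8%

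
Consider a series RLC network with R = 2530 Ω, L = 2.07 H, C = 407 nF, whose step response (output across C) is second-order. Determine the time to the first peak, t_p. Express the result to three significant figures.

For a series RLC circuit (capacitor voltage as output), ω_n = 1/√(LC) = 1/√(2.07 H · 407 nF) = 1090 rad/s.
ζ = (R/2)·√(C/L) = (2530/2)·√(407 nF/2.07 H) = 0.561.
ω_d = ω_n√(1−ζ²) = 902 rad/s. t_p = π/ω_d = 0.00348 s.

t_p ≈ 0.00348 s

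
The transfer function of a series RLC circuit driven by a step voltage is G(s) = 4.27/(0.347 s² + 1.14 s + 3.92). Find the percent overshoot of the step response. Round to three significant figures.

Dividing through by 0.347: denominator becomes s² + 3.285 s + 11.30.
So ω_n = √11.30 = 3.36 rad/s and ζ = 3.285/(2·3.36) = 0.489.
Overshoot: exp(−π·0.489/√(1−0.489²)) = 0.172, i.e. 17.2%.

%OS ≈ 17.2%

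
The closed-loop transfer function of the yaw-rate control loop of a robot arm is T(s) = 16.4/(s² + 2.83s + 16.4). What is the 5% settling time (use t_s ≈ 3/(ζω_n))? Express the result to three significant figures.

Comparing the denominator to s² + 2ζω_n s + ω_n²: ω_n = √16.4 = 4.05 rad/s, and 2ζω_n = 2.83 so ζ = 2.83/(2·4.05) = 0.349.
t_s ≈ 3/(ζω_n) = 3/(0.349·4.05) = 2.12 s.

t_s ≈ 2.12 s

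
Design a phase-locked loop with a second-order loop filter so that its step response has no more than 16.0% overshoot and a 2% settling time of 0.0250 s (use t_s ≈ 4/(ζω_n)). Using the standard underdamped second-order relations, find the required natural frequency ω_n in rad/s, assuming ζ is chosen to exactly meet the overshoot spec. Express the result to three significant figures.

ω_n ≈ 318 rad/s

From %OS = 100·exp(−πζ/√(1−ζ²)), invert to get ζ = −ln(OS)/√(π² + ln²(OS)) with OS = 0.160.
−ln 0.160 = 1.833, so ζ = 1.833/√(π² + 3.358) = 0.504.
Then ω_n = 4/(ζ t_s) = 4/(0.504 × 0.0250) = 318 rad/s.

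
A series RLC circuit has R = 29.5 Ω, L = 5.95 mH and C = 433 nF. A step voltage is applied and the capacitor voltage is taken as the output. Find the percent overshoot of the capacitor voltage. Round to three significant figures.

For a series RLC circuit (capacitor voltage as output), ω_n = 1/√(LC) = 1/√(5.95 mH · 433 nF) = 19700 rad/s.
ζ = (R/2)·√(C/L) = (29.5/2)·√(433 nF/5.95 mH) = 0.126.
%OS = 100·exp(−πζ/√(1−ζ²)) = 67.1%.

%OS ≈ 67.1%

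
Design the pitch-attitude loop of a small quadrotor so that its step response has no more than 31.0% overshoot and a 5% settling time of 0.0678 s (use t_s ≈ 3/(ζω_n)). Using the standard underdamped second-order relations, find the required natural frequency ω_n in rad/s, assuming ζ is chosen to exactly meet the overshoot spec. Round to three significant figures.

ω_n ≈ 127 rad/s

From %OS = 100·exp(−πζ/√(1−ζ²)), invert to get ζ = −ln(OS)/√(π² + ln²(OS)) with OS = 0.310.
−ln 0.310 = 1.171, so ζ = 1.171/√(π² + 1.372) = 0.349.
From t_s ≈ 3/(ζω_n): ω_n = 3/(ζ·t_s) = 3/(0.349·0.0678) = 127 rad/s.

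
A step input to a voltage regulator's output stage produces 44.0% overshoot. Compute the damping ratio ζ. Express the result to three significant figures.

ζ = −ln(OS)/√(π² + (ln OS)²). With OS = 0.440, ln OS = −0.8210 and ζ = 0.8210/3.247 = 0.253.

ζ ≈ 0.253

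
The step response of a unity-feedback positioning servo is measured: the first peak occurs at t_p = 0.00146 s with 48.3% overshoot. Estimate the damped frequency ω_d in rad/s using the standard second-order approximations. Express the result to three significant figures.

t_p = π/ω_d, so ω_d = π/0.00146 = 2150 rad/s.

ω_d ≈ 2150 rad/s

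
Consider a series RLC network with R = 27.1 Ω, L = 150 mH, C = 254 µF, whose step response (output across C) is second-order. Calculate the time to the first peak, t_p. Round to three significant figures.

t_p ≈ 0.0234 s

For a series RLC circuit (capacitor voltage as output), ω_n = 1/√(LC) = 1/√(150 mH · 254 µF) = 162 rad/s.
ζ = (R/2)·√(C/L) = (27.1/2)·√(254 µF/150 mH) = 0.558.
ω_d = 162·√(1 − 0.558²) = 134 rad/s. t_p = π/ω_d = 0.0234 s.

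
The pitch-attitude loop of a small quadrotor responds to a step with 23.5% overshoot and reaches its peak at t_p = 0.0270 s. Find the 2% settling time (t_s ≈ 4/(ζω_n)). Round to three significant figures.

ζ from %OS: ζ = |ln 0.235|/√(π²+ln²0.235) = 0.419.
t_p = π/ω_d ⇒ ω_d = 116 rad/s; then ω_n = ω_d/√(1−ζ²) = 128 rad/s.
t_s ≈ 4/(ζω_n) = 4/(0.419·128) = 0.0746 s.

t_s ≈ 0.0746 s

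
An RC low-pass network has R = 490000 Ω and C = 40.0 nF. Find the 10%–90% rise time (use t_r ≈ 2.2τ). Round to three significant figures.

τ = RC = 490000 × 40.0 nF = 0.0196 s.
t_r ≈ 2.2τ = 0.0431 s.

t_r ≈ 0.0431 s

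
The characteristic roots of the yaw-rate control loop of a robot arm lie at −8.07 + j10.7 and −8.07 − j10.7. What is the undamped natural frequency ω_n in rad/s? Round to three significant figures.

With σ = 8.07, ω_d = 10.7: ω_n = √(σ²+ω_d²) = 13.4 rad/s, ζ = σ/ω_n = 0.602.

ω_n ≈ 13.4 rad/s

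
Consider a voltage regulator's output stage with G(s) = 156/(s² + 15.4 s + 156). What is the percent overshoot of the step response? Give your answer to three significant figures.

%OS ≈ 8.54%

Matching coefficients with s² + 2ζω_n s + ω_n² gives ω_n² = 156 ⇒ ω_n = 12.5 rad/s, and ζ = 15.4/(2ω_n) = 0.616.
%OS = 100·exp(−πζ/√(1−ζ²)) = 8.54%.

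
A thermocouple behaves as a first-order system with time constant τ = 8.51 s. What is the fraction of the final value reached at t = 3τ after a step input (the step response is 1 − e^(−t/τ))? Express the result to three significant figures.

y/y_∞ ≈ 0.950

y(t)/y_∞ = 1 − e^(−t/τ) = 1 − e^(−3) = 1 − e^(−3.00) = 0.950.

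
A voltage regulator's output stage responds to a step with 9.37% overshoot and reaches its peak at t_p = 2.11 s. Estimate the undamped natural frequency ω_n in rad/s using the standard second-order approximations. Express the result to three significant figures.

The overshoot fixes ζ = −ln(OS)/√(π²+ln²(OS)) = 0.602.
t_p = π/ω_d ⇒ ω_d = 1.49 rad/s; then ω_n = ω_d/√(1−ζ²) = 1.86 rad/s.

ω_n ≈ 1.86 rad/s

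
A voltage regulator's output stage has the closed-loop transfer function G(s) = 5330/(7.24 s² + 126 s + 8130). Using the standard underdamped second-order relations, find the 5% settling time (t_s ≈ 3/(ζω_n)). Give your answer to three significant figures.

t_s ≈ 0.345 s

Dividing through by 7.24: denominator becomes s² + 17.40 s + 1123.
So ω_n = √1123 = 33.5 rad/s and ζ = 17.40/(2·33.5) = 0.260.
t_s ≈ 3/(ζω_n) = 0.345 s.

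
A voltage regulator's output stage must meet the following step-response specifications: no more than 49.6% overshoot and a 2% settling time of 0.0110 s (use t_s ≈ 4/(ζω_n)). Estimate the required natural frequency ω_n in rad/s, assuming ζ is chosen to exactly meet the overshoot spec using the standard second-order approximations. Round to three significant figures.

From %OS = 100·exp(−πζ/√(1−ζ²)), invert to get ζ = −ln(OS)/√(π² + ln²(OS)) with OS = 0.496.
−ln 0.496 = 0.7012, so ζ = 0.7012/√(π² + 0.4917) = 0.218.
From t_s ≈ 4/(ζω_n): ω_n = 4/(ζ·t_s) = 4/(0.218·0.0110) = 1670 rad/s.

ω_n ≈ 1670 rad/s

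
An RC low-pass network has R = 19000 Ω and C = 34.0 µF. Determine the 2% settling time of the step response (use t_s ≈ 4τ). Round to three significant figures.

t_s ≈ 2.58 s

τ = RC = 19000 × 34.0 µF = 0.646 s.
t_s ≈ 4τ = 2.58 s.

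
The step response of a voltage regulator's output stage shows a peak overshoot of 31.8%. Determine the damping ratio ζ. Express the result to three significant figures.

Inverting the overshoot relation: ζ = |ln 0.318|/√(π² + ln²0.318) = 0.343.

ζ ≈ 0.343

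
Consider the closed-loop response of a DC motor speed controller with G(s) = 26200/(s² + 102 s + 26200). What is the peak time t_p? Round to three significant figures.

t_p ≈ 0.0205 s

ω_n = √26200 = 162 rad/s; ζ = 102/(2·162) = 0.315.
ω_d = ω_n√(1−ζ²) = 154 rad/s. Then t_p = π/ω_d = 0.0205 s.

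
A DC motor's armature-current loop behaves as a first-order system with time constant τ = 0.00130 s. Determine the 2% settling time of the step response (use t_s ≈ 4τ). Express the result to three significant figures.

t_s ≈ 4τ = 0.00520 s.

t_s ≈ 0.00520 s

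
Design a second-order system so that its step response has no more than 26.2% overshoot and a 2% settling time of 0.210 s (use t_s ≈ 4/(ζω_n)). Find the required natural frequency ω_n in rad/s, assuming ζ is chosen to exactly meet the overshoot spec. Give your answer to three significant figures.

From %OS = 100·exp(−πζ/√(1−ζ²)), invert to get ζ = −ln(OS)/√(π² + ln²(OS)) with OS = 0.262.
−ln 0.262 = 1.339, so ζ = 1.339/√(π² + 1.794) = 0.392.
From t_s ≈ 4/(ζω_n): ω_n = 4/(ζ·t_s) = 4/(0.392·0.210) = 48.6 rad/s.

ω_n ≈ 48.6 rad/s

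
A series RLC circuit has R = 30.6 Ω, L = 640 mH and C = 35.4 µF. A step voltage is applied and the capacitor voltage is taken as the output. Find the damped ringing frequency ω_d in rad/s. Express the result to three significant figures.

ω_d ≈ 209 rad/s

For a series RLC circuit (capacitor voltage as output), ω_n = 1/√(LC) = 1/√(640 mH · 35.4 µF) = 210 rad/s.
ζ = (R/2)·√(C/L) = (30.6/2)·√(35.4 µF/640 mH) = 0.114.
ω_d = ω_n√(1−ζ²) = 209 rad/s.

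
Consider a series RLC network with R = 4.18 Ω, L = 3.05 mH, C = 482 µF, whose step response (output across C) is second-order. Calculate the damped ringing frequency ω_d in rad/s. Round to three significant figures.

ω_d ≈ 459 rad/s

For a series RLC circuit (capacitor voltage as output), ω_n = 1/√(LC) = 1/√(3.05 mH · 482 µF) = 825 rad/s.
ζ = (R/2)·√(C/L) = (4.18/2)·√(482 µF/3.05 mH) = 0.831.
ω_d = ω_n√(1−ζ²) = 459 rad/s.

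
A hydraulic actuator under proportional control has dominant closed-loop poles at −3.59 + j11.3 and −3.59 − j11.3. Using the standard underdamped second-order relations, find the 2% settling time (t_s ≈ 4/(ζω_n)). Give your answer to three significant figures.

t_s ≈ 1.11 s

For poles at −σ ± jω_d, ζω_n = σ = 3.59, so t_s ≈ 4/σ = 1.11 s.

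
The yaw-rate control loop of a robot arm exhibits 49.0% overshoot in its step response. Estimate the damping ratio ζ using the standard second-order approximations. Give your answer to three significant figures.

ζ = −ln(OS)/√(π² + (ln OS)²). With OS = 0.490, ln OS = −0.7133 and ζ = 0.7133/3.222 = 0.221.

ζ ≈ 0.221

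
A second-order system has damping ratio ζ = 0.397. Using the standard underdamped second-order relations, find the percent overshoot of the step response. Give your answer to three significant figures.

%OS ≈ 25.7%

For an underdamped second-order system, %OS = 100·exp(−πζ/√(1−ζ²)).
πζ/√(1−ζ²) = π·0.397/√(1−0.158) = 1.359, so %OS = 100·e^(−1.359) = 25.7%.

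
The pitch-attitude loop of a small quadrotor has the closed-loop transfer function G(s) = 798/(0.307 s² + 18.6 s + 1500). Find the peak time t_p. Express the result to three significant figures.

t_p ≈ 0.0499 s

Dividing through by 0.307: denominator becomes s² + 60.59 s + 4886.
So ω_n = √4886 = 69.9 rad/s and ζ = 60.59/(2·69.9) = 0.433.
The damped frequency ω_d = ω_n√(1−ζ²) = 63.0 rad/s. t_p = π/ω_d = 0.0499 s.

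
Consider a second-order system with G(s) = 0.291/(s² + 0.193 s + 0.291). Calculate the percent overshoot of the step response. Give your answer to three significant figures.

%OS ≈ 56.5%

ω_n = √0.291 = 0.539 rad/s; ζ = 0.193/(2·0.539) = 0.179.
%OS = 100 e^{−πζ/√(1−ζ²)} with ζ = 0.179 gives 56.5%.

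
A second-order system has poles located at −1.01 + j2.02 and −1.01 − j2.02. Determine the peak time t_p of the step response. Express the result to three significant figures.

t_p = π/ω_d with ω_d = 2.02 (the imaginary part), so t_p = 1.56 s.

t_p ≈ 1.56 s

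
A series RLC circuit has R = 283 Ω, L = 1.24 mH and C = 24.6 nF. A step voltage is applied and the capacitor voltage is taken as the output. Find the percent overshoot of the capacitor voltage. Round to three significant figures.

For a series RLC circuit (capacitor voltage as output), ω_n = 1/√(LC) = 1/√(1.24 mH · 24.6 nF) = 181000 rad/s.
ζ = (R/2)·√(C/L) = (283/2)·√(24.6 nF/1.24 mH) = 0.630.
Overshoot: exp(−π·0.630/√(1−0.630²)) = 0.0781, i.e. 7.81%.

%OS ≈ 7.81%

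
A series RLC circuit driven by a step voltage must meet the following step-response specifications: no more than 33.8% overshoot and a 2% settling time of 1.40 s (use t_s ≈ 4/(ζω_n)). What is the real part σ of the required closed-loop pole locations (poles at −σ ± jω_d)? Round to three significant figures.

The settling-time spec alone fixes σ = ζω_n = 4/t_s = 4/1.40 = 2.86.
(Overshoot then fixes ζ = 0.326 and hence ω_d = σ·√(1−ζ²)/ζ = 8.28 rad/s.)

σ ≈ 2.86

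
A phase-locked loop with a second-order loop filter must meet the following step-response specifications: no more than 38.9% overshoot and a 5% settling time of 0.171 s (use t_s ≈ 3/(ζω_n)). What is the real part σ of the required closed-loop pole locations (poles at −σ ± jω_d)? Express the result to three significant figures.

σ ≈ 17.5

The settling-time spec alone fixes σ = ζω_n = 3/t_s = 3/0.171 = 17.5.
(Overshoot then fixes ζ = 0.288 and hence ω_d = σ·√(1−ζ²)/ζ = 58.4 rad/s.)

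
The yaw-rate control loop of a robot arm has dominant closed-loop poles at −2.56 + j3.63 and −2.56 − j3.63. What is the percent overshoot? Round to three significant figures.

%OS ≈ 10.9%

With σ = 2.56, ω_d = 3.63: ω_n = √(σ²+ω_d²) = 4.44 rad/s, ζ = σ/ω_n = 0.576.
%OS = 100 e^{−πζ/√(1−ζ²)} with ζ = 0.576 gives 10.9%.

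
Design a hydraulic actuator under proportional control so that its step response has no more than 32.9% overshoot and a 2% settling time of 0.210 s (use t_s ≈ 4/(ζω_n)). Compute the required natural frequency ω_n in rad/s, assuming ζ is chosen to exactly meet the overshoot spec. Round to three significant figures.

From %OS = 100·exp(−πζ/√(1−ζ²)), invert to get ζ = −ln(OS)/√(π² + ln²(OS)) with OS = 0.329.
−ln 0.329 = 1.112, so ζ = 1.112/√(π² + 1.236) = 0.334.
From t_s ≈ 4/(ζω_n): ω_n = 4/(ζ·t_s) = 4/(0.334·0.210) = 57.1 rad/s.

ω_n ≈ 57.1 rad/s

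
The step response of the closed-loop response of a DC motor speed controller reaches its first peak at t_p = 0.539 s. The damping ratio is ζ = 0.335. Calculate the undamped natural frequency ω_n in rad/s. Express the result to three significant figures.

Peak time t_p = π/ω_d, so ω_d = π/t_p = π/0.539 = 5.83 rad/s.
ω_n = ω_d/√(1−ζ²) = 5.83/√0.888 = 6.19 rad/s.

ω_n ≈ 6.19 rad/s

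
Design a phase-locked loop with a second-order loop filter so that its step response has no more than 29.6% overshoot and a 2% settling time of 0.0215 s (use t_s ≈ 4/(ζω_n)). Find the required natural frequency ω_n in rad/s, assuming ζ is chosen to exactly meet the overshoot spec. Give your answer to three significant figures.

ω_n ≈ 515 rad/s

ζ = −ln(OS)/√(π² + (ln OS)²). With OS = 0.296, ln OS = −1.217 and ζ = 1.217/3.369 = 0.361.
Then ω_n = 4/(ζ t_s) = 4/(0.361 × 0.0215) = 515 rad/s.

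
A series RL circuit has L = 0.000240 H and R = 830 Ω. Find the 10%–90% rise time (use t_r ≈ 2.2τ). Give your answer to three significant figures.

t_r ≈ 0.000000636 s

τ = L/R = 0.000240/830 = 0.000000289 s.
t_r ≈ 2.2τ = 0.000000636 s.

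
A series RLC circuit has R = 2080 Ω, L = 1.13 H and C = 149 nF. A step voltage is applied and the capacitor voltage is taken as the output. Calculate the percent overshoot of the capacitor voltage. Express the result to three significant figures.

%OS ≈ 27.8%

For a series RLC circuit (capacitor voltage as output), ω_n = 1/√(LC) = 1/√(1.13 H · 149 nF) = 2440 rad/s.
ζ = (R/2)·√(C/L) = (2080/2)·√(149 nF/1.13 H) = 0.378.
%OS = 100·exp(−πζ/√(1−ζ²)) = 27.8%.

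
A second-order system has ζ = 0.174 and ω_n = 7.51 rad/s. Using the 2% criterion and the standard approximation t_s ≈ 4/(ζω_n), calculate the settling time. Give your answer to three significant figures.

t_s ≈ 3.06 s

t_s ≈ 4/(ζω_n) = 4/(0.174 × 7.51) = 3.06 s.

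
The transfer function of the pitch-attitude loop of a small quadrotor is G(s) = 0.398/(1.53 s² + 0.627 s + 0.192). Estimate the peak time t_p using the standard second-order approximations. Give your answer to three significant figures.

Dividing through by 1.53: denominator becomes s² + 0.4098 s + 0.1255.
So ω_n = √0.1255 = 0.354 rad/s and ζ = 0.4098/(2·0.354) = 0.578.
ω_d = 0.354·√(1 − 0.578²) = 0.289 rad/s. t_p = π/ω_d = 10.9 s.

t_p ≈ 10.9 s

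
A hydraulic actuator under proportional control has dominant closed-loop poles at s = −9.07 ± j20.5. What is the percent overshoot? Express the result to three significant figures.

%OS ≈ 24.9%

With σ = 9.07, ω_d = 20.5: ω_n = √(σ²+ω_d²) = 22.4 rad/s, ζ = σ/ω_n = 0.405.
%OS = 100 e^{−πζ/√(1−ζ²)} with ζ = 0.405 gives 24.9%.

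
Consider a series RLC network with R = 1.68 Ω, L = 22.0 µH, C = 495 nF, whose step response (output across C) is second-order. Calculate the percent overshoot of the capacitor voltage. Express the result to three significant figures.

For a series RLC circuit (capacitor voltage as output), ω_n = 1/√(LC) = 1/√(22.0 µH · 495 nF) = 303000 rad/s.
ζ = (R/2)·√(C/L) = (1.68/2)·√(495 nF/22.0 µH) = 0.126.
%OS = 100·exp(−πζ/√(1−ζ²)) = 67.1%.

%OS ≈ 67.1%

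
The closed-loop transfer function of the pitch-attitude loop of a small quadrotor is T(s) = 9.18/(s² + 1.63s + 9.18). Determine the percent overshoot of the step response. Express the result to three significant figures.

Matching coefficients with s² + 2ζω_n s + ω_n² gives ω_n² = 9.18 ⇒ ω_n = 3.03 rad/s, and ζ = 1.63/(2ω_n) = 0.269.
%OS = 100·exp(−πζ/√(1−ζ²)) = 41.6%.

%OS ≈ 41.6%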